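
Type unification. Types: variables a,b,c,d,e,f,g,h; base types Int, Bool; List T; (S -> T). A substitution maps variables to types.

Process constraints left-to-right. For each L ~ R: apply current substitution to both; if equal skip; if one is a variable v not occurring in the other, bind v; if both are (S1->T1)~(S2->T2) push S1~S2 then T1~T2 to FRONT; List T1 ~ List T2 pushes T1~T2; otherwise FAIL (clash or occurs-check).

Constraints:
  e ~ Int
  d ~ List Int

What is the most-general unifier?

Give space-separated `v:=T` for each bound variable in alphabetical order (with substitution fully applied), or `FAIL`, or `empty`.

Answer: d:=List Int e:=Int

Derivation:
step 1: unify e ~ Int  [subst: {-} | 1 pending]
  bind e := Int
step 2: unify d ~ List Int  [subst: {e:=Int} | 0 pending]
  bind d := List Int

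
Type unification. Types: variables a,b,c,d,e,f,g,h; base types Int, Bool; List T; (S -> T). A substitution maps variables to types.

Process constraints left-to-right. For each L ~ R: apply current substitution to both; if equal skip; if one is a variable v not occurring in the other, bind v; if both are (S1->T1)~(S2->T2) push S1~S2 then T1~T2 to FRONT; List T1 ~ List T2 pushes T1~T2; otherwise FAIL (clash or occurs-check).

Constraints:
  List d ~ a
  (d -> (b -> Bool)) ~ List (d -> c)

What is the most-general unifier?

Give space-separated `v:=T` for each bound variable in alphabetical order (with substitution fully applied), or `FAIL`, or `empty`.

Answer: FAIL

Derivation:
step 1: unify List d ~ a  [subst: {-} | 1 pending]
  bind a := List d
step 2: unify (d -> (b -> Bool)) ~ List (d -> c)  [subst: {a:=List d} | 0 pending]
  clash: (d -> (b -> Bool)) vs List (d -> c)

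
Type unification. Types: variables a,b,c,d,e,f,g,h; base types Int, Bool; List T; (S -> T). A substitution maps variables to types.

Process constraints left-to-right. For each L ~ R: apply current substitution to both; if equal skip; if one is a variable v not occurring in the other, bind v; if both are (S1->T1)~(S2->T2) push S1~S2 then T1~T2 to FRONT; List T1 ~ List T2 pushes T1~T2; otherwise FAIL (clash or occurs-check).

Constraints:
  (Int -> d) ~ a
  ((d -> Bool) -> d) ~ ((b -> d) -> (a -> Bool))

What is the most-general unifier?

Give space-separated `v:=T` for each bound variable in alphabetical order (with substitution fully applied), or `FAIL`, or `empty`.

step 1: unify (Int -> d) ~ a  [subst: {-} | 1 pending]
  bind a := (Int -> d)
step 2: unify ((d -> Bool) -> d) ~ ((b -> d) -> ((Int -> d) -> Bool))  [subst: {a:=(Int -> d)} | 0 pending]
  -> decompose arrow: push (d -> Bool)~(b -> d), d~((Int -> d) -> Bool)
step 3: unify (d -> Bool) ~ (b -> d)  [subst: {a:=(Int -> d)} | 1 pending]
  -> decompose arrow: push d~b, Bool~d
step 4: unify d ~ b  [subst: {a:=(Int -> d)} | 2 pending]
  bind d := b
step 5: unify Bool ~ b  [subst: {a:=(Int -> d), d:=b} | 1 pending]
  bind b := Bool
step 6: unify Bool ~ ((Int -> Bool) -> Bool)  [subst: {a:=(Int -> d), d:=b, b:=Bool} | 0 pending]
  clash: Bool vs ((Int -> Bool) -> Bool)

Answer: FAIL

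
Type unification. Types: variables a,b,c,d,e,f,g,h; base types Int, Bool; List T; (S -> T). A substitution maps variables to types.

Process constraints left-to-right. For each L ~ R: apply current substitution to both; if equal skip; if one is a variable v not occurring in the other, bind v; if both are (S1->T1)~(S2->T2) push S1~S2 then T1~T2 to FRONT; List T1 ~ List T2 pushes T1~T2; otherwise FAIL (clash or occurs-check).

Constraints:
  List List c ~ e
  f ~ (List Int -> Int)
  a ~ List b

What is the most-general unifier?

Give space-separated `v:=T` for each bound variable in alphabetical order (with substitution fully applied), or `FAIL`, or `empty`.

Answer: a:=List b e:=List List c f:=(List Int -> Int)

Derivation:
step 1: unify List List c ~ e  [subst: {-} | 2 pending]
  bind e := List List c
step 2: unify f ~ (List Int -> Int)  [subst: {e:=List List c} | 1 pending]
  bind f := (List Int -> Int)
step 3: unify a ~ List b  [subst: {e:=List List c, f:=(List Int -> Int)} | 0 pending]
  bind a := List b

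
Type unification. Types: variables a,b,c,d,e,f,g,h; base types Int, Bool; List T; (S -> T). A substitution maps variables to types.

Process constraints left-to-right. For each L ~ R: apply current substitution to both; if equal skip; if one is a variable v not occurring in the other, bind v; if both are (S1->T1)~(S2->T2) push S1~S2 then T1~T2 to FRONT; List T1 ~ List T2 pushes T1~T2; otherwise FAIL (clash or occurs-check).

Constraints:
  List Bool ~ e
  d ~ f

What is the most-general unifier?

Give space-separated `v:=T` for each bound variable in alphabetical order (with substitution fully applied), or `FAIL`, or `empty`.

step 1: unify List Bool ~ e  [subst: {-} | 1 pending]
  bind e := List Bool
step 2: unify d ~ f  [subst: {e:=List Bool} | 0 pending]
  bind d := f

Answer: d:=f e:=List Bool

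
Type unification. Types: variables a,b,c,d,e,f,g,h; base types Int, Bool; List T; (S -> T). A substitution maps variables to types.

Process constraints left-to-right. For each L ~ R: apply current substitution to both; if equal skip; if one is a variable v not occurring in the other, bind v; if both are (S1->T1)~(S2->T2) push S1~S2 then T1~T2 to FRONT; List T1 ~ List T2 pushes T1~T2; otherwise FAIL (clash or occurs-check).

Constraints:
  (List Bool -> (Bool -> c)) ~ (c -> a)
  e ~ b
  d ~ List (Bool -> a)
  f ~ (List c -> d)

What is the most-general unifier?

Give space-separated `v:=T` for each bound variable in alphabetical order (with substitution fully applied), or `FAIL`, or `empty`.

Answer: a:=(Bool -> List Bool) c:=List Bool d:=List (Bool -> (Bool -> List Bool)) e:=b f:=(List List Bool -> List (Bool -> (Bool -> List Bool)))

Derivation:
step 1: unify (List Bool -> (Bool -> c)) ~ (c -> a)  [subst: {-} | 3 pending]
  -> decompose arrow: push List Bool~c, (Bool -> c)~a
step 2: unify List Bool ~ c  [subst: {-} | 4 pending]
  bind c := List Bool
step 3: unify (Bool -> List Bool) ~ a  [subst: {c:=List Bool} | 3 pending]
  bind a := (Bool -> List Bool)
step 4: unify e ~ b  [subst: {c:=List Bool, a:=(Bool -> List Bool)} | 2 pending]
  bind e := b
step 5: unify d ~ List (Bool -> (Bool -> List Bool))  [subst: {c:=List Bool, a:=(Bool -> List Bool), e:=b} | 1 pending]
  bind d := List (Bool -> (Bool -> List Bool))
step 6: unify f ~ (List List Bool -> List (Bool -> (Bool -> List Bool)))  [subst: {c:=List Bool, a:=(Bool -> List Bool), e:=b, d:=List (Bool -> (Bool -> List Bool))} | 0 pending]
  bind f := (List List Bool -> List (Bool -> (Bool -> List Bool)))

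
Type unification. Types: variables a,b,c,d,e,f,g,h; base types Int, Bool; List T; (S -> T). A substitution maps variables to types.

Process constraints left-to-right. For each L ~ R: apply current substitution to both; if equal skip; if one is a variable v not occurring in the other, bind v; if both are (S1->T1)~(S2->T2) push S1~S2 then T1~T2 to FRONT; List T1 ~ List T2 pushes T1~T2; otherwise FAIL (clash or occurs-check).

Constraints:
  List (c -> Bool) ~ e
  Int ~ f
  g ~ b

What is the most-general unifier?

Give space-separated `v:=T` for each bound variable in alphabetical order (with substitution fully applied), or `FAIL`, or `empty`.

Answer: e:=List (c -> Bool) f:=Int g:=b

Derivation:
step 1: unify List (c -> Bool) ~ e  [subst: {-} | 2 pending]
  bind e := List (c -> Bool)
step 2: unify Int ~ f  [subst: {e:=List (c -> Bool)} | 1 pending]
  bind f := Int
step 3: unify g ~ b  [subst: {e:=List (c -> Bool), f:=Int} | 0 pending]
  bind g := b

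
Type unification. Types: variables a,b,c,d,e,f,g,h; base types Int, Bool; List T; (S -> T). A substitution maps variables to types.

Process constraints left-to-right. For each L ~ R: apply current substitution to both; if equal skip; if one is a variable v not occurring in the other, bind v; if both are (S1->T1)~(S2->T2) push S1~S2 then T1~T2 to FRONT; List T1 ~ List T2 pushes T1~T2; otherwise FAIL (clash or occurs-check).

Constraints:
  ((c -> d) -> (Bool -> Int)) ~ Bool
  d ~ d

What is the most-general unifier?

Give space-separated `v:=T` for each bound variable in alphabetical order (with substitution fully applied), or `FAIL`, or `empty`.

step 1: unify ((c -> d) -> (Bool -> Int)) ~ Bool  [subst: {-} | 1 pending]
  clash: ((c -> d) -> (Bool -> Int)) vs Bool

Answer: FAIL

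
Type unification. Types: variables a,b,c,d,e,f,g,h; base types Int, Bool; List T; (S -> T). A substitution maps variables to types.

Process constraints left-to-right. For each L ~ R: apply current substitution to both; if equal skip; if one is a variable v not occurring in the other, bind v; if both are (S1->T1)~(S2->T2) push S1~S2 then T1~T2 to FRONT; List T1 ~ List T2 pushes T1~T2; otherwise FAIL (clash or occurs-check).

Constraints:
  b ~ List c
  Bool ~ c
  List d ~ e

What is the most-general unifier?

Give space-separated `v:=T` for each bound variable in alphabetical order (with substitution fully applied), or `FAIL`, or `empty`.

Answer: b:=List Bool c:=Bool e:=List d

Derivation:
step 1: unify b ~ List c  [subst: {-} | 2 pending]
  bind b := List c
step 2: unify Bool ~ c  [subst: {b:=List c} | 1 pending]
  bind c := Bool
step 3: unify List d ~ e  [subst: {b:=List c, c:=Bool} | 0 pending]
  bind e := List d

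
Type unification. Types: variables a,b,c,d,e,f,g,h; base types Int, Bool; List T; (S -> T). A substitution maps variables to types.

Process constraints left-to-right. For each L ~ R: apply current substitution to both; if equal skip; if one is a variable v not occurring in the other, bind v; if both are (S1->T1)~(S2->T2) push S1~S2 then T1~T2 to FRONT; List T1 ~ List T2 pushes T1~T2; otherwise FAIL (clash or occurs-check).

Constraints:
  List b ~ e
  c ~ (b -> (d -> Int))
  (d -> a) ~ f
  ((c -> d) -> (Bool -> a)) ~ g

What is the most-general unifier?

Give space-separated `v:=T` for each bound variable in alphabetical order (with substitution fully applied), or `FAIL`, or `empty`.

step 1: unify List b ~ e  [subst: {-} | 3 pending]
  bind e := List b
step 2: unify c ~ (b -> (d -> Int))  [subst: {e:=List b} | 2 pending]
  bind c := (b -> (d -> Int))
step 3: unify (d -> a) ~ f  [subst: {e:=List b, c:=(b -> (d -> Int))} | 1 pending]
  bind f := (d -> a)
step 4: unify (((b -> (d -> Int)) -> d) -> (Bool -> a)) ~ g  [subst: {e:=List b, c:=(b -> (d -> Int)), f:=(d -> a)} | 0 pending]
  bind g := (((b -> (d -> Int)) -> d) -> (Bool -> a))

Answer: c:=(b -> (d -> Int)) e:=List b f:=(d -> a) g:=(((b -> (d -> Int)) -> d) -> (Bool -> a))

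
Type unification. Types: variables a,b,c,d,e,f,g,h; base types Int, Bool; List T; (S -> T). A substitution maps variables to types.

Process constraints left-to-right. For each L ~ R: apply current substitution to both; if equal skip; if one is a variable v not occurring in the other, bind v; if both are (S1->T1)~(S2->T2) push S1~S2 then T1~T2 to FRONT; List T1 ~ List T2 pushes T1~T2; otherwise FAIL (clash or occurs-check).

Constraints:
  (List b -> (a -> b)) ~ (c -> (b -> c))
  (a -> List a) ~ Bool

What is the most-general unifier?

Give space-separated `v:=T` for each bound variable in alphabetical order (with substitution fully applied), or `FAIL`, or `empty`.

Answer: FAIL

Derivation:
step 1: unify (List b -> (a -> b)) ~ (c -> (b -> c))  [subst: {-} | 1 pending]
  -> decompose arrow: push List b~c, (a -> b)~(b -> c)
step 2: unify List b ~ c  [subst: {-} | 2 pending]
  bind c := List b
step 3: unify (a -> b) ~ (b -> List b)  [subst: {c:=List b} | 1 pending]
  -> decompose arrow: push a~b, b~List b
step 4: unify a ~ b  [subst: {c:=List b} | 2 pending]
  bind a := b
step 5: unify b ~ List b  [subst: {c:=List b, a:=b} | 1 pending]
  occurs-check fail: b in List b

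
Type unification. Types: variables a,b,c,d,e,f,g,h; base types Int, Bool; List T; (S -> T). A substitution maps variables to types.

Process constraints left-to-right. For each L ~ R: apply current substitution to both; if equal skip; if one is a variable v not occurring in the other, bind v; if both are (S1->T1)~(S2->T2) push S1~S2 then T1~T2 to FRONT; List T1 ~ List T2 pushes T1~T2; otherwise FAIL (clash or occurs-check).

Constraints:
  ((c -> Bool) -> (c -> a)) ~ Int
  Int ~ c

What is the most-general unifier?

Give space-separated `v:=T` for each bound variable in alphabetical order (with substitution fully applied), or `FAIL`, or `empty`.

step 1: unify ((c -> Bool) -> (c -> a)) ~ Int  [subst: {-} | 1 pending]
  clash: ((c -> Bool) -> (c -> a)) vs Int

Answer: FAIL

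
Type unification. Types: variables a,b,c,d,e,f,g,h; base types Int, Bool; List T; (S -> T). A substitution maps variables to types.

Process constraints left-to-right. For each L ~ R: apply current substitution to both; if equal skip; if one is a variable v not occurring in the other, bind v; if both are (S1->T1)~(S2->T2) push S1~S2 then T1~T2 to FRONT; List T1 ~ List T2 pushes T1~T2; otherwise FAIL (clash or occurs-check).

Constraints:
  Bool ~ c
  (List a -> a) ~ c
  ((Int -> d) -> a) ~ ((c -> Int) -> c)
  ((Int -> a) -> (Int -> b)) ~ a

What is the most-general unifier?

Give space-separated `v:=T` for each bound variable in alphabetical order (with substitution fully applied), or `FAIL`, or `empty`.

step 1: unify Bool ~ c  [subst: {-} | 3 pending]
  bind c := Bool
step 2: unify (List a -> a) ~ Bool  [subst: {c:=Bool} | 2 pending]
  clash: (List a -> a) vs Bool

Answer: FAIL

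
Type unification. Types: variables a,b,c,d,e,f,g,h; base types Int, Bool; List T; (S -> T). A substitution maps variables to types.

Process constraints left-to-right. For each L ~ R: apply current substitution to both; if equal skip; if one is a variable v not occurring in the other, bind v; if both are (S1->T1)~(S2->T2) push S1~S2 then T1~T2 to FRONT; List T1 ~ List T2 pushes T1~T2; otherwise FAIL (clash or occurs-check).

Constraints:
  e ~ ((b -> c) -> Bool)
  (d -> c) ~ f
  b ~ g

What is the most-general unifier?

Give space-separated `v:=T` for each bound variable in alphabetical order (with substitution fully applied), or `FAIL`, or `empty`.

step 1: unify e ~ ((b -> c) -> Bool)  [subst: {-} | 2 pending]
  bind e := ((b -> c) -> Bool)
step 2: unify (d -> c) ~ f  [subst: {e:=((b -> c) -> Bool)} | 1 pending]
  bind f := (d -> c)
step 3: unify b ~ g  [subst: {e:=((b -> c) -> Bool), f:=(d -> c)} | 0 pending]
  bind b := g

Answer: b:=g e:=((g -> c) -> Bool) f:=(d -> c)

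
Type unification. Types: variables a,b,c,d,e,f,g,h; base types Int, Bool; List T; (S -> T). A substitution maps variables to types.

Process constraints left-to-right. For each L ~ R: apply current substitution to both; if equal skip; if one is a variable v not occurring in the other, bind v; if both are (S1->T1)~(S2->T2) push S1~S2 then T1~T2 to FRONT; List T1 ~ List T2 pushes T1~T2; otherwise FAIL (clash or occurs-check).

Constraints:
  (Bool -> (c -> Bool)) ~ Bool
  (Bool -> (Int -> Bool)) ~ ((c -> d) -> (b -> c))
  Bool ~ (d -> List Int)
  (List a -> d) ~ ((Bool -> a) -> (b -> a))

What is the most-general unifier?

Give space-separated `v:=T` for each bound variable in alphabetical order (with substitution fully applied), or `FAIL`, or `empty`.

Answer: FAIL

Derivation:
step 1: unify (Bool -> (c -> Bool)) ~ Bool  [subst: {-} | 3 pending]
  clash: (Bool -> (c -> Bool)) vs Bool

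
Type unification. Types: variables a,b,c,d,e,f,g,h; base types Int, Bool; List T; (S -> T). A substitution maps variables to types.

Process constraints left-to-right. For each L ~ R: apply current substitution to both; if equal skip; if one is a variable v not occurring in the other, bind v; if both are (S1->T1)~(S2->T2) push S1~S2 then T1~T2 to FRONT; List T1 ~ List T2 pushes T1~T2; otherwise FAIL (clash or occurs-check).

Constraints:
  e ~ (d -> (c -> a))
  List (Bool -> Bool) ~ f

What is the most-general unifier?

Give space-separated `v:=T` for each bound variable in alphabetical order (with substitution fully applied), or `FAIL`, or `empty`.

Answer: e:=(d -> (c -> a)) f:=List (Bool -> Bool)

Derivation:
step 1: unify e ~ (d -> (c -> a))  [subst: {-} | 1 pending]
  bind e := (d -> (c -> a))
step 2: unify List (Bool -> Bool) ~ f  [subst: {e:=(d -> (c -> a))} | 0 pending]
  bind f := List (Bool -> Bool)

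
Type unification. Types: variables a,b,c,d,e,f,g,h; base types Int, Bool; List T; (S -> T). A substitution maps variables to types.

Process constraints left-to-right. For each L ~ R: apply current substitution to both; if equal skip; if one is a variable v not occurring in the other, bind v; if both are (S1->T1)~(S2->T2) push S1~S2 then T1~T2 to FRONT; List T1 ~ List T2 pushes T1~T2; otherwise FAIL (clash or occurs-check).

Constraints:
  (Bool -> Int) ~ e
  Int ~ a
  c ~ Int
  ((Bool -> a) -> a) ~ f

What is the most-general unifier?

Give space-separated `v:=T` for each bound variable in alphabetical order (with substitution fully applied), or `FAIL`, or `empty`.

Answer: a:=Int c:=Int e:=(Bool -> Int) f:=((Bool -> Int) -> Int)

Derivation:
step 1: unify (Bool -> Int) ~ e  [subst: {-} | 3 pending]
  bind e := (Bool -> Int)
step 2: unify Int ~ a  [subst: {e:=(Bool -> Int)} | 2 pending]
  bind a := Int
step 3: unify c ~ Int  [subst: {e:=(Bool -> Int), a:=Int} | 1 pending]
  bind c := Int
step 4: unify ((Bool -> Int) -> Int) ~ f  [subst: {e:=(Bool -> Int), a:=Int, c:=Int} | 0 pending]
  bind f := ((Bool -> Int) -> Int)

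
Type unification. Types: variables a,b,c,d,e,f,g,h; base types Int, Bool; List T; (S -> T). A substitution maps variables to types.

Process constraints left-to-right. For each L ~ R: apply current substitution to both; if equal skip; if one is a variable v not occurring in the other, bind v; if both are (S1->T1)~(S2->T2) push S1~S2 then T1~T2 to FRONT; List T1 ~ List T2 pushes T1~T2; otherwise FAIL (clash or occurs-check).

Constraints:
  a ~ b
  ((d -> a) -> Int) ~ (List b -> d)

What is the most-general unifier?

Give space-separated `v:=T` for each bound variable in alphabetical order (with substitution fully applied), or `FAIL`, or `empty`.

step 1: unify a ~ b  [subst: {-} | 1 pending]
  bind a := b
step 2: unify ((d -> b) -> Int) ~ (List b -> d)  [subst: {a:=b} | 0 pending]
  -> decompose arrow: push (d -> b)~List b, Int~d
step 3: unify (d -> b) ~ List b  [subst: {a:=b} | 1 pending]
  clash: (d -> b) vs List b

Answer: FAIL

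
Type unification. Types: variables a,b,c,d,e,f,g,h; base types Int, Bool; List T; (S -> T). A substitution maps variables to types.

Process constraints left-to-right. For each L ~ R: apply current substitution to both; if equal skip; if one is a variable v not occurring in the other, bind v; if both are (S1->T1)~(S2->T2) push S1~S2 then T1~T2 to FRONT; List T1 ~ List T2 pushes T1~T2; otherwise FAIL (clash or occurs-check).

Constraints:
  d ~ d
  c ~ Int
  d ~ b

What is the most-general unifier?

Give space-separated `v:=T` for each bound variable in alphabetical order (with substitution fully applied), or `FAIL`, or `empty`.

step 1: unify d ~ d  [subst: {-} | 2 pending]
  -> identical, skip
step 2: unify c ~ Int  [subst: {-} | 1 pending]
  bind c := Int
step 3: unify d ~ b  [subst: {c:=Int} | 0 pending]
  bind d := b

Answer: c:=Int d:=b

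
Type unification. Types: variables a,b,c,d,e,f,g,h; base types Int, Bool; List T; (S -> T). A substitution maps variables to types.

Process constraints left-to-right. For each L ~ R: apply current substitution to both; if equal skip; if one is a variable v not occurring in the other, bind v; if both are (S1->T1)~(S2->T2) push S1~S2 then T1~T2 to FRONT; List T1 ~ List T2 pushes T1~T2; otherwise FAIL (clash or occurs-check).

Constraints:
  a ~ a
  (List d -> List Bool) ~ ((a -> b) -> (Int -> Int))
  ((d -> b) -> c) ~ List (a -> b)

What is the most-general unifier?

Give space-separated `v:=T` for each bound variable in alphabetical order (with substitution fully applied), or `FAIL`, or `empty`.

Answer: FAIL

Derivation:
step 1: unify a ~ a  [subst: {-} | 2 pending]
  -> identical, skip
step 2: unify (List d -> List Bool) ~ ((a -> b) -> (Int -> Int))  [subst: {-} | 1 pending]
  -> decompose arrow: push List d~(a -> b), List Bool~(Int -> Int)
step 3: unify List d ~ (a -> b)  [subst: {-} | 2 pending]
  clash: List d vs (a -> b)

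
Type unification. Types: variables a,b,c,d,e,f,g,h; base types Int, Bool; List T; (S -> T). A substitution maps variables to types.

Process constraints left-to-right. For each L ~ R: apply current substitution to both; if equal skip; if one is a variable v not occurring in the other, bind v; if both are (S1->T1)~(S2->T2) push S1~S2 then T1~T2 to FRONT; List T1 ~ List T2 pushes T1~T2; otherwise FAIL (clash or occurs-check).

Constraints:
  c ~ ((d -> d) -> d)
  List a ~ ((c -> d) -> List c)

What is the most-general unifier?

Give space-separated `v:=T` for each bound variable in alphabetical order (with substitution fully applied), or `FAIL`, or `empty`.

step 1: unify c ~ ((d -> d) -> d)  [subst: {-} | 1 pending]
  bind c := ((d -> d) -> d)
step 2: unify List a ~ ((((d -> d) -> d) -> d) -> List ((d -> d) -> d))  [subst: {c:=((d -> d) -> d)} | 0 pending]
  clash: List a vs ((((d -> d) -> d) -> d) -> List ((d -> d) -> d))

Answer: FAIL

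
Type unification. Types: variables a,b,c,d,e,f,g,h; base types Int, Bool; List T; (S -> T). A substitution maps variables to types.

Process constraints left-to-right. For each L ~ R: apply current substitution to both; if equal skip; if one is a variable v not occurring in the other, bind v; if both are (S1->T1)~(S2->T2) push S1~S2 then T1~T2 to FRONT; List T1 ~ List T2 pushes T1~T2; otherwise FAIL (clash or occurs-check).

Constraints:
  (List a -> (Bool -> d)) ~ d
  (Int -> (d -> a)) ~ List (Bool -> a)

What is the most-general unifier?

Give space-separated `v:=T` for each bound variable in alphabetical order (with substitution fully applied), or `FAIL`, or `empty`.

step 1: unify (List a -> (Bool -> d)) ~ d  [subst: {-} | 1 pending]
  occurs-check fail

Answer: FAIL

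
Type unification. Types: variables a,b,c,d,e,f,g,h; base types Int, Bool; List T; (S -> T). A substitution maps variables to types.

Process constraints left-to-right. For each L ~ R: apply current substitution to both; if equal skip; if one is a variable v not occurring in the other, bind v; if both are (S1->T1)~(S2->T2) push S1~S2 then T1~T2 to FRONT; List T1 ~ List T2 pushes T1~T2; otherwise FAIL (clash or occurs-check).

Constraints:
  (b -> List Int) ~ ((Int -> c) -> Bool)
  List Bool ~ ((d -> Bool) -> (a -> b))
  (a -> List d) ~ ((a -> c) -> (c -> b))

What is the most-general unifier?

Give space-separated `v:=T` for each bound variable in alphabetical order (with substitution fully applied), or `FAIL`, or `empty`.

Answer: FAIL

Derivation:
step 1: unify (b -> List Int) ~ ((Int -> c) -> Bool)  [subst: {-} | 2 pending]
  -> decompose arrow: push b~(Int -> c), List Int~Bool
step 2: unify b ~ (Int -> c)  [subst: {-} | 3 pending]
  bind b := (Int -> c)
step 3: unify List Int ~ Bool  [subst: {b:=(Int -> c)} | 2 pending]
  clash: List Int vs Bool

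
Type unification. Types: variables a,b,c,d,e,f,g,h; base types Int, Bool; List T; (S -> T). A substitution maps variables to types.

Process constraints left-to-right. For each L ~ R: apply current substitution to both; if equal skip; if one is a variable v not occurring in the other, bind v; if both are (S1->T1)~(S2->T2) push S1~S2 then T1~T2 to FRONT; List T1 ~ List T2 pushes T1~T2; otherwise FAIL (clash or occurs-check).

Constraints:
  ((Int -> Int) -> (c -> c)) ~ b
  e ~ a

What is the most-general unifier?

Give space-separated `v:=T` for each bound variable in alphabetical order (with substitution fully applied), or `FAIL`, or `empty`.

step 1: unify ((Int -> Int) -> (c -> c)) ~ b  [subst: {-} | 1 pending]
  bind b := ((Int -> Int) -> (c -> c))
step 2: unify e ~ a  [subst: {b:=((Int -> Int) -> (c -> c))} | 0 pending]
  bind e := a

Answer: b:=((Int -> Int) -> (c -> c)) e:=a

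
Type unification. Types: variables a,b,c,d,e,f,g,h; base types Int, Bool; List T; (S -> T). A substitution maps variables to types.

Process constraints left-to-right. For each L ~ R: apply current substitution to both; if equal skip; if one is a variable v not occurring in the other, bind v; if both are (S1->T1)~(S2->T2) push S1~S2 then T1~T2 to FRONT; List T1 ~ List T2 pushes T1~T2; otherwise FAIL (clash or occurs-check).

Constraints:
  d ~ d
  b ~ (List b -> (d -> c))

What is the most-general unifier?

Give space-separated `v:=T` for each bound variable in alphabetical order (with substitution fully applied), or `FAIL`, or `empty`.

step 1: unify d ~ d  [subst: {-} | 1 pending]
  -> identical, skip
step 2: unify b ~ (List b -> (d -> c))  [subst: {-} | 0 pending]
  occurs-check fail: b in (List b -> (d -> c))

Answer: FAIL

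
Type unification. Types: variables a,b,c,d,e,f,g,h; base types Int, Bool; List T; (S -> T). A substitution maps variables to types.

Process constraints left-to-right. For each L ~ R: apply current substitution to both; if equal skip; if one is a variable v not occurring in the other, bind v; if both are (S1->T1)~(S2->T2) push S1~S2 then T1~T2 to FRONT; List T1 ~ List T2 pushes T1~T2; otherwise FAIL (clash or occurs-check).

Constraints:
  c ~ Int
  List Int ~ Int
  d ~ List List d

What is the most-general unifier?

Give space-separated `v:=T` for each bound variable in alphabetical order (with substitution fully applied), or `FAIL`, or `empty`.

Answer: FAIL

Derivation:
step 1: unify c ~ Int  [subst: {-} | 2 pending]
  bind c := Int
step 2: unify List Int ~ Int  [subst: {c:=Int} | 1 pending]
  clash: List Int vs Int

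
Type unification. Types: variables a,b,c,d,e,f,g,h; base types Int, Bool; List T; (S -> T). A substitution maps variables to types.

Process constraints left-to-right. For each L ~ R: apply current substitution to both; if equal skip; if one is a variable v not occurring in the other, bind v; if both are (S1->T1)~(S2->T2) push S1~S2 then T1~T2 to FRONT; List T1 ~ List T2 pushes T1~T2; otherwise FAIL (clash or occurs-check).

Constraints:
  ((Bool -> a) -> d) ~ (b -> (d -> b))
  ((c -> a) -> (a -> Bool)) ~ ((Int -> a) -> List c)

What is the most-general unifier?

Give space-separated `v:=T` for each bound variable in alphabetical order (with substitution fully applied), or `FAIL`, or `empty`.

step 1: unify ((Bool -> a) -> d) ~ (b -> (d -> b))  [subst: {-} | 1 pending]
  -> decompose arrow: push (Bool -> a)~b, d~(d -> b)
step 2: unify (Bool -> a) ~ b  [subst: {-} | 2 pending]
  bind b := (Bool -> a)
step 3: unify d ~ (d -> (Bool -> a))  [subst: {b:=(Bool -> a)} | 1 pending]
  occurs-check fail: d in (d -> (Bool -> a))

Answer: FAIL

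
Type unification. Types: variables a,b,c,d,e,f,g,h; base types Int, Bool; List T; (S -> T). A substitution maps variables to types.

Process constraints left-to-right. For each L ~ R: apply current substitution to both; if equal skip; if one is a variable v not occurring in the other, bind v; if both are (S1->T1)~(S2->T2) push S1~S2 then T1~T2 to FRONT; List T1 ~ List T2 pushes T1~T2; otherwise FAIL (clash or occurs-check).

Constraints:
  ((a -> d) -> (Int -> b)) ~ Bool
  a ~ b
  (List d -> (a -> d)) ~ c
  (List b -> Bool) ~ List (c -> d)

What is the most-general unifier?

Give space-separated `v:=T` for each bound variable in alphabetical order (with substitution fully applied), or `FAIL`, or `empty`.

step 1: unify ((a -> d) -> (Int -> b)) ~ Bool  [subst: {-} | 3 pending]
  clash: ((a -> d) -> (Int -> b)) vs Bool

Answer: FAIL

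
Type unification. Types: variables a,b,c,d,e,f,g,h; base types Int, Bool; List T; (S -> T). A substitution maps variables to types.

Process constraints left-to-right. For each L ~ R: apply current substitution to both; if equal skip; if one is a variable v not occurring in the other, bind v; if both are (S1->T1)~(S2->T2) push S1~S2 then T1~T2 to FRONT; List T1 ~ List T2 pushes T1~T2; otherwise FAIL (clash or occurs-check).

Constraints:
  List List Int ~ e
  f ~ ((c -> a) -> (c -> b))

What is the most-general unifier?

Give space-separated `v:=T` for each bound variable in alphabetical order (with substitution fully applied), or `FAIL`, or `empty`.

step 1: unify List List Int ~ e  [subst: {-} | 1 pending]
  bind e := List List Int
step 2: unify f ~ ((c -> a) -> (c -> b))  [subst: {e:=List List Int} | 0 pending]
  bind f := ((c -> a) -> (c -> b))

Answer: e:=List List Int f:=((c -> a) -> (c -> b))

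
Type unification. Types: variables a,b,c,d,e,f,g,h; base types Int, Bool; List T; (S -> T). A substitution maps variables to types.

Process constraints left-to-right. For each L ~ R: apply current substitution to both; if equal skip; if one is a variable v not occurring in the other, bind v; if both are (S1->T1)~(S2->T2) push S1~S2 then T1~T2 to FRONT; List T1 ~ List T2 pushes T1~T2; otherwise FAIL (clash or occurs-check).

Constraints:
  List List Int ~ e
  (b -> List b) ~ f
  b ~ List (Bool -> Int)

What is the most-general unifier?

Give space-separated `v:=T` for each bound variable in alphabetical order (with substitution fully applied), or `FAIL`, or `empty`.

step 1: unify List List Int ~ e  [subst: {-} | 2 pending]
  bind e := List List Int
step 2: unify (b -> List b) ~ f  [subst: {e:=List List Int} | 1 pending]
  bind f := (b -> List b)
step 3: unify b ~ List (Bool -> Int)  [subst: {e:=List List Int, f:=(b -> List b)} | 0 pending]
  bind b := List (Bool -> Int)

Answer: b:=List (Bool -> Int) e:=List List Int f:=(List (Bool -> Int) -> List List (Bool -> Int))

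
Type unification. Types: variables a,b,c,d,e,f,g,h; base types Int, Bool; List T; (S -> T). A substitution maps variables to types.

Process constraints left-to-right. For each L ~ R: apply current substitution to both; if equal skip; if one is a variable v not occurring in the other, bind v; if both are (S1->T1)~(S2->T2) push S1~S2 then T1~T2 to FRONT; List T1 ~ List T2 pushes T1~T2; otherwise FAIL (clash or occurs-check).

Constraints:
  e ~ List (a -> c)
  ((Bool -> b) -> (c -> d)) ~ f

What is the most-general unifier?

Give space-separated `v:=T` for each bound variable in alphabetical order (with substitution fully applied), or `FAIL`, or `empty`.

Answer: e:=List (a -> c) f:=((Bool -> b) -> (c -> d))

Derivation:
step 1: unify e ~ List (a -> c)  [subst: {-} | 1 pending]
  bind e := List (a -> c)
step 2: unify ((Bool -> b) -> (c -> d)) ~ f  [subst: {e:=List (a -> c)} | 0 pending]
  bind f := ((Bool -> b) -> (c -> d))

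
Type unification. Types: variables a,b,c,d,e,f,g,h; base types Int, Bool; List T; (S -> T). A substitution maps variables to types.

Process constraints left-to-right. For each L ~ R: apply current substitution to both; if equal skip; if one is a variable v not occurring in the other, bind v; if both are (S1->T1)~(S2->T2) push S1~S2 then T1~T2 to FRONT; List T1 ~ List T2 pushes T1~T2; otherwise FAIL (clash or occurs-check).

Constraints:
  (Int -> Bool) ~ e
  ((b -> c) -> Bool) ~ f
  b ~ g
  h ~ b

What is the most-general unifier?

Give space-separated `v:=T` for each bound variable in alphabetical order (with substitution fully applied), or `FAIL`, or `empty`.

step 1: unify (Int -> Bool) ~ e  [subst: {-} | 3 pending]
  bind e := (Int -> Bool)
step 2: unify ((b -> c) -> Bool) ~ f  [subst: {e:=(Int -> Bool)} | 2 pending]
  bind f := ((b -> c) -> Bool)
step 3: unify b ~ g  [subst: {e:=(Int -> Bool), f:=((b -> c) -> Bool)} | 1 pending]
  bind b := g
step 4: unify h ~ g  [subst: {e:=(Int -> Bool), f:=((b -> c) -> Bool), b:=g} | 0 pending]
  bind h := g

Answer: b:=g e:=(Int -> Bool) f:=((g -> c) -> Bool) h:=g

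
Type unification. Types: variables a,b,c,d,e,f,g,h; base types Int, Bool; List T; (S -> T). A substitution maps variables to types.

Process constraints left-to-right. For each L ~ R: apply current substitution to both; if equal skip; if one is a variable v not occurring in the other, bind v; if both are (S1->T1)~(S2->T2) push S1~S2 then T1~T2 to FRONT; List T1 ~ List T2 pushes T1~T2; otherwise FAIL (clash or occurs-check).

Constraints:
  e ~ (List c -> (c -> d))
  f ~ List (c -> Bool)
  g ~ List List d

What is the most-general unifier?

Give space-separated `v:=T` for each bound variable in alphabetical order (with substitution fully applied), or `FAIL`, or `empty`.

step 1: unify e ~ (List c -> (c -> d))  [subst: {-} | 2 pending]
  bind e := (List c -> (c -> d))
step 2: unify f ~ List (c -> Bool)  [subst: {e:=(List c -> (c -> d))} | 1 pending]
  bind f := List (c -> Bool)
step 3: unify g ~ List List d  [subst: {e:=(List c -> (c -> d)), f:=List (c -> Bool)} | 0 pending]
  bind g := List List d

Answer: e:=(List c -> (c -> d)) f:=List (c -> Bool) g:=List List d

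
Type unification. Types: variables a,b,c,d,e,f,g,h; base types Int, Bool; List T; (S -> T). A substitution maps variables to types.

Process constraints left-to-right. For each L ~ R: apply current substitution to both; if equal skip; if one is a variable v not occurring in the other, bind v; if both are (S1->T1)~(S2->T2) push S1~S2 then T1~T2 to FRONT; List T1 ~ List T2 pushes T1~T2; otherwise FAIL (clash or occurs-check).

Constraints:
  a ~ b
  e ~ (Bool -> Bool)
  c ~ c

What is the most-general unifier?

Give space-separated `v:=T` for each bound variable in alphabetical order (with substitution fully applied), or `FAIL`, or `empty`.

step 1: unify a ~ b  [subst: {-} | 2 pending]
  bind a := b
step 2: unify e ~ (Bool -> Bool)  [subst: {a:=b} | 1 pending]
  bind e := (Bool -> Bool)
step 3: unify c ~ c  [subst: {a:=b, e:=(Bool -> Bool)} | 0 pending]
  -> identical, skip

Answer: a:=b e:=(Bool -> Bool)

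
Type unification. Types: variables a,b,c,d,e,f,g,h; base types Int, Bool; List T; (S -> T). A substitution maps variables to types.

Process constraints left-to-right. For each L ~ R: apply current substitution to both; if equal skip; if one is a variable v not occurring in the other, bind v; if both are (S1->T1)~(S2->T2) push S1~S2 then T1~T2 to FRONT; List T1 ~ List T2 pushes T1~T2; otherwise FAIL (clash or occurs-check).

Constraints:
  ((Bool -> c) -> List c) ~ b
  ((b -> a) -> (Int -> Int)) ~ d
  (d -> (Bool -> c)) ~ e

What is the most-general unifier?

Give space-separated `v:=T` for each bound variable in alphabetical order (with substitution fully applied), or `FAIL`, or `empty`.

step 1: unify ((Bool -> c) -> List c) ~ b  [subst: {-} | 2 pending]
  bind b := ((Bool -> c) -> List c)
step 2: unify ((((Bool -> c) -> List c) -> a) -> (Int -> Int)) ~ d  [subst: {b:=((Bool -> c) -> List c)} | 1 pending]
  bind d := ((((Bool -> c) -> List c) -> a) -> (Int -> Int))
step 3: unify (((((Bool -> c) -> List c) -> a) -> (Int -> Int)) -> (Bool -> c)) ~ e  [subst: {b:=((Bool -> c) -> List c), d:=((((Bool -> c) -> List c) -> a) -> (Int -> Int))} | 0 pending]
  bind e := (((((Bool -> c) -> List c) -> a) -> (Int -> Int)) -> (Bool -> c))

Answer: b:=((Bool -> c) -> List c) d:=((((Bool -> c) -> List c) -> a) -> (Int -> Int)) e:=(((((Bool -> c) -> List c) -> a) -> (Int -> Int)) -> (Bool -> c))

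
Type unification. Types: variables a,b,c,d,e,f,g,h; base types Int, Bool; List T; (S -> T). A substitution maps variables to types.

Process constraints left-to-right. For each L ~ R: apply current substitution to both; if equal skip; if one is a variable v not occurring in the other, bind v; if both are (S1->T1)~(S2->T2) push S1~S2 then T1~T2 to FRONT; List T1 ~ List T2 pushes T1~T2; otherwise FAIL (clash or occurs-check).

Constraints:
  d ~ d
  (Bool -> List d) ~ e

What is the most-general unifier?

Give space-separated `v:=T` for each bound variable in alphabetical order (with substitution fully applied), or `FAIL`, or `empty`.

Answer: e:=(Bool -> List d)

Derivation:
step 1: unify d ~ d  [subst: {-} | 1 pending]
  -> identical, skip
step 2: unify (Bool -> List d) ~ e  [subst: {-} | 0 pending]
  bind e := (Bool -> List d)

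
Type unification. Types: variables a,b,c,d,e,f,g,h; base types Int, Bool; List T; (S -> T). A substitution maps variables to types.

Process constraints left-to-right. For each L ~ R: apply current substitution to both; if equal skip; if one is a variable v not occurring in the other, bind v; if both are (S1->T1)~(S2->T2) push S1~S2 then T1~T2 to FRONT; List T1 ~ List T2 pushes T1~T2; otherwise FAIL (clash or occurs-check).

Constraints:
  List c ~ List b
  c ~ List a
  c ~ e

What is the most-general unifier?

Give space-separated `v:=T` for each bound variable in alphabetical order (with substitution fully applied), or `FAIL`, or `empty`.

Answer: b:=List a c:=List a e:=List a

Derivation:
step 1: unify List c ~ List b  [subst: {-} | 2 pending]
  -> decompose List: push c~b
step 2: unify c ~ b  [subst: {-} | 2 pending]
  bind c := b
step 3: unify b ~ List a  [subst: {c:=b} | 1 pending]
  bind b := List a
step 4: unify List a ~ e  [subst: {c:=b, b:=List a} | 0 pending]
  bind e := List a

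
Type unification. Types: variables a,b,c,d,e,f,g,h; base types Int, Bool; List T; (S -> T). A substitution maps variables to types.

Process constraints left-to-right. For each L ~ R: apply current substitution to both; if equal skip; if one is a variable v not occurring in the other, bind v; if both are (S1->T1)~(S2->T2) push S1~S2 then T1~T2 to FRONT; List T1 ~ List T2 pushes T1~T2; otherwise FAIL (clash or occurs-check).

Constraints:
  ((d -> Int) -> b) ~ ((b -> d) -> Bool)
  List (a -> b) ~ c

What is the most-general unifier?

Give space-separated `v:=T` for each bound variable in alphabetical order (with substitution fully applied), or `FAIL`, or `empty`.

Answer: FAIL

Derivation:
step 1: unify ((d -> Int) -> b) ~ ((b -> d) -> Bool)  [subst: {-} | 1 pending]
  -> decompose arrow: push (d -> Int)~(b -> d), b~Bool
step 2: unify (d -> Int) ~ (b -> d)  [subst: {-} | 2 pending]
  -> decompose arrow: push d~b, Int~d
step 3: unify d ~ b  [subst: {-} | 3 pending]
  bind d := b
step 4: unify Int ~ b  [subst: {d:=b} | 2 pending]
  bind b := Int
step 5: unify Int ~ Bool  [subst: {d:=b, b:=Int} | 1 pending]
  clash: Int vs Bool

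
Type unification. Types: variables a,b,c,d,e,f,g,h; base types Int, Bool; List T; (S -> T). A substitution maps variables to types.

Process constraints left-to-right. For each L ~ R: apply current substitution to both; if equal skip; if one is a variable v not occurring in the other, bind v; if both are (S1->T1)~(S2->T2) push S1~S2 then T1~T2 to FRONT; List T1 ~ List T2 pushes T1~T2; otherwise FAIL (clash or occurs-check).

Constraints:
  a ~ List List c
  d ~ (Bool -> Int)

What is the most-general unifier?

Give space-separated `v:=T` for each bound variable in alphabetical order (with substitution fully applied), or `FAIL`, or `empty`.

step 1: unify a ~ List List c  [subst: {-} | 1 pending]
  bind a := List List c
step 2: unify d ~ (Bool -> Int)  [subst: {a:=List List c} | 0 pending]
  bind d := (Bool -> Int)

Answer: a:=List List c d:=(Bool -> Int)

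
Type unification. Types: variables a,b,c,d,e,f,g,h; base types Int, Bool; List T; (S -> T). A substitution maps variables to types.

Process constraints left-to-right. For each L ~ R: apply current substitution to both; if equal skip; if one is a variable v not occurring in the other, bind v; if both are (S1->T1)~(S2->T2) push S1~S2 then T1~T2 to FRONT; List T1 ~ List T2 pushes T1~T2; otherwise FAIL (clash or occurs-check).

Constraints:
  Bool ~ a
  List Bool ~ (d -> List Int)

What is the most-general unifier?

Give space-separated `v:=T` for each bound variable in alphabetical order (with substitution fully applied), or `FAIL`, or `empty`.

step 1: unify Bool ~ a  [subst: {-} | 1 pending]
  bind a := Bool
step 2: unify List Bool ~ (d -> List Int)  [subst: {a:=Bool} | 0 pending]
  clash: List Bool vs (d -> List Int)

Answer: FAIL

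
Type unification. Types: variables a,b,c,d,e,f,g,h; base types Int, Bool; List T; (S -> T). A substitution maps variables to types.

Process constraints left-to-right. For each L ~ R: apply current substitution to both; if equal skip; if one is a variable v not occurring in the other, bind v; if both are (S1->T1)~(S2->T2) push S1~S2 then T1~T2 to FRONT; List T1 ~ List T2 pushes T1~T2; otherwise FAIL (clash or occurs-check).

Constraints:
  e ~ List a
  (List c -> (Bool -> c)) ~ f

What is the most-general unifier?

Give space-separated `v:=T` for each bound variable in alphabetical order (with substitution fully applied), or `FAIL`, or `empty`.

Answer: e:=List a f:=(List c -> (Bool -> c))

Derivation:
step 1: unify e ~ List a  [subst: {-} | 1 pending]
  bind e := List a
step 2: unify (List c -> (Bool -> c)) ~ f  [subst: {e:=List a} | 0 pending]
  bind f := (List c -> (Bool -> c))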